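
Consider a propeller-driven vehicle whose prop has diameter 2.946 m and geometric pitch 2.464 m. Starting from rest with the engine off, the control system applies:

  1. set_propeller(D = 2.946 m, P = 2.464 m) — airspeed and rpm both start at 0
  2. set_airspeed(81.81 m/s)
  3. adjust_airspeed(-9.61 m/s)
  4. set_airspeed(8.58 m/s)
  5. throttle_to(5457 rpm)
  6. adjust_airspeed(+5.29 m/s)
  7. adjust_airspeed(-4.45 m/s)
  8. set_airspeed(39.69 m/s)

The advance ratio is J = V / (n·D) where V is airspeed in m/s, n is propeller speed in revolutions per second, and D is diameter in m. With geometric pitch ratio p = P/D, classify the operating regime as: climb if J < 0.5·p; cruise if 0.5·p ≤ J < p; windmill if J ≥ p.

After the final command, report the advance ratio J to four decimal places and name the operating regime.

J = 0.1481, regime = climb

set_propeller: D = 2.946 m, P = 2.464 m (p = P/D = 0.836388); state ← (V=0, rpm=0)
set_airspeed(81.81): V ← 81.81 m/s
adjust_airspeed(-9.61): V ← 81.81 -9.61 = 72.2 m/s
set_airspeed(8.58): V ← 8.58 m/s
throttle_to(5457): rpm ← 5457
adjust_airspeed(+5.29): V ← 8.58 +5.29 = 13.87 m/s
adjust_airspeed(-4.45): V ← 13.87 -4.45 = 9.42 m/s
set_airspeed(39.69): V ← 39.69 m/s
final state: V = 39.69 m/s, rpm = 5457 → n = rpm/60 = 90.950000 rev/s
J = V / (n·D) = 39.69 / (90.950000 × 2.946) = 0.148131
regime bands: climb J<0.4182 | cruise [0.4182, 0.8364) | windmill J≥0.8364
J = 0.1481 → climb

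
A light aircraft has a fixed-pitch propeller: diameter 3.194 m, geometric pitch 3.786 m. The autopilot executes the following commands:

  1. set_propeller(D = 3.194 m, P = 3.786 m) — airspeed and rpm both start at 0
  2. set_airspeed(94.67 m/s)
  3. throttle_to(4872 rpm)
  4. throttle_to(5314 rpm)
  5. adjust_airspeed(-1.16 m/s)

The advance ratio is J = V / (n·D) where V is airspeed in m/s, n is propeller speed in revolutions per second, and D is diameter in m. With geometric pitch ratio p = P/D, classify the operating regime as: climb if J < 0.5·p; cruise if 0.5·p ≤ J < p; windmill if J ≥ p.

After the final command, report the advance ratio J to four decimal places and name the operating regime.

set_propeller: D = 3.194 m, P = 3.786 m (p = P/D = 1.185348); state ← (V=0, rpm=0)
set_airspeed(94.67): V ← 94.67 m/s
throttle_to(4872): rpm ← 4872
throttle_to(5314): rpm ← 5314
adjust_airspeed(-1.16): V ← 94.67 -1.16 = 93.51 m/s
final state: V = 93.51 m/s, rpm = 5314 → n = rpm/60 = 88.566667 rev/s
J = V / (n·D) = 93.51 / (88.566667 × 3.194) = 0.330562
regime bands: climb J<0.5927 | cruise [0.5927, 1.1853) | windmill J≥1.1853
J = 0.3306 → climb

J = 0.3306, regime = climb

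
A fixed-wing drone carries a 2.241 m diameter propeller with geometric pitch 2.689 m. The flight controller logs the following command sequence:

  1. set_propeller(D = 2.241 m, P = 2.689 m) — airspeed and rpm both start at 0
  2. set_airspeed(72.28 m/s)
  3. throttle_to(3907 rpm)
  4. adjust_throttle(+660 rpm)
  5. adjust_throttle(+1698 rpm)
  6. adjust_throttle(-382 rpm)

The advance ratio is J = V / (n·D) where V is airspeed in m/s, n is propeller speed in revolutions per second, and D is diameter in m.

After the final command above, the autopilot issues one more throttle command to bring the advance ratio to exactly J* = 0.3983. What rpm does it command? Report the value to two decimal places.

set_propeller: D = 2.241 m, P = 2.689 m (p = P/D = 1.199911); state ← (V=0, rpm=0)
set_airspeed(72.28): V ← 72.28 m/s
throttle_to(3907): rpm ← 3907
adjust_throttle(+660): rpm ← 3907 +660 = 4567
adjust_throttle(+1698): rpm ← 4567 +1698 = 6265
adjust_throttle(-382): rpm ← 6265 -382 = 5883
final state: V = 72.28 m/s, rpm = 5883 → n = rpm/60 = 98.050000 rev/s
target J* = 0.3983; solve J* = V/(n·D) for n: n = V/(J*·D) = 72.28/(0.3983 × 2.241) = 80.977801 rev/s
rpm = 60·n = 4858.668081

rpm = 4858.67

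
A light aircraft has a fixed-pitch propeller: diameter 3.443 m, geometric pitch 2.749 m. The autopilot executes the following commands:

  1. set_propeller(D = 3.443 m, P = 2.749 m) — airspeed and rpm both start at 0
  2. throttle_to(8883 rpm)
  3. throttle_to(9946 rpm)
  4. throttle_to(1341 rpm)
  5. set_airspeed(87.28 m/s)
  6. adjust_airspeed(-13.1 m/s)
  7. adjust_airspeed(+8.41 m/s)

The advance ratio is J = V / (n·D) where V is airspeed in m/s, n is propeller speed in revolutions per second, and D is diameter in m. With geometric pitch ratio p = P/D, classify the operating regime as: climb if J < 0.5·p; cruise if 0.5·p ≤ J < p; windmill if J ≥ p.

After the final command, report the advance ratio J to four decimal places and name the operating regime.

set_propeller: D = 3.443 m, P = 2.749 m (p = P/D = 0.798432); state ← (V=0, rpm=0)
throttle_to(8883): rpm ← 8883
throttle_to(9946): rpm ← 9946
throttle_to(1341): rpm ← 1341
set_airspeed(87.28): V ← 87.28 m/s
adjust_airspeed(-13.1): V ← 87.28 -13.1 = 74.18 m/s
adjust_airspeed(+8.41): V ← 74.18 +8.41 = 82.59 m/s
final state: V = 82.59 m/s, rpm = 1341 → n = rpm/60 = 22.350000 rev/s
J = V / (n·D) = 82.59 / (22.350000 × 3.443) = 1.073280
regime bands: climb J<0.3992 | cruise [0.3992, 0.7984) | windmill J≥0.7984
J = 1.0733 → windmill

J = 1.0733, regime = windmill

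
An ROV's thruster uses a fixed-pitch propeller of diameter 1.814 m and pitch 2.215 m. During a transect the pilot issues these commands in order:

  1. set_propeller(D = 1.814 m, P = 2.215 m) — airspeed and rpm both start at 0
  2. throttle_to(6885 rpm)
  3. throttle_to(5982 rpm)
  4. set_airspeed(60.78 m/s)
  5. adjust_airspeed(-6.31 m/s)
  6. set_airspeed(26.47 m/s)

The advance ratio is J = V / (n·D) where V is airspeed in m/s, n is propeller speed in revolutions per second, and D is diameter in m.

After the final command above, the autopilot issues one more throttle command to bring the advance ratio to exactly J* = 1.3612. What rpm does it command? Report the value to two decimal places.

rpm = 643.20

set_propeller: D = 1.814 m, P = 2.215 m (p = P/D = 1.221058); state ← (V=0, rpm=0)
throttle_to(6885): rpm ← 6885
throttle_to(5982): rpm ← 5982
set_airspeed(60.78): V ← 60.78 m/s
adjust_airspeed(-6.31): V ← 60.78 -6.31 = 54.47 m/s
set_airspeed(26.47): V ← 26.47 m/s
final state: V = 26.47 m/s, rpm = 5982 → n = rpm/60 = 99.700000 rev/s
target J* = 1.3612; solve J* = V/(n·D) for n: n = V/(J*·D) = 26.47/(1.3612 × 1.814) = 10.719998 rev/s
rpm = 60·n = 643.199900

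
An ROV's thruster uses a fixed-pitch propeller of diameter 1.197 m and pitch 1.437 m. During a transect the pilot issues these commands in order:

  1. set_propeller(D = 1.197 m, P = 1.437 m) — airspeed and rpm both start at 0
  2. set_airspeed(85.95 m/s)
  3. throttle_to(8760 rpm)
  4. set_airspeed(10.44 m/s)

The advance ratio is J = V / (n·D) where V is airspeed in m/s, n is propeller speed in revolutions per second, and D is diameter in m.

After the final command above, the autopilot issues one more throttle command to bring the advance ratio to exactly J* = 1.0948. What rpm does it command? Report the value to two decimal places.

set_propeller: D = 1.197 m, P = 1.437 m (p = P/D = 1.200501); state ← (V=0, rpm=0)
set_airspeed(85.95): V ← 85.95 m/s
throttle_to(8760): rpm ← 8760
set_airspeed(10.44): V ← 10.44 m/s
final state: V = 10.44 m/s, rpm = 8760 → n = rpm/60 = 146.000000 rev/s
target J* = 1.0948; solve J* = V/(n·D) for n: n = V/(J*·D) = 10.44/(1.0948 × 1.197) = 7.966573 rev/s
rpm = 60·n = 477.994401

rpm = 477.99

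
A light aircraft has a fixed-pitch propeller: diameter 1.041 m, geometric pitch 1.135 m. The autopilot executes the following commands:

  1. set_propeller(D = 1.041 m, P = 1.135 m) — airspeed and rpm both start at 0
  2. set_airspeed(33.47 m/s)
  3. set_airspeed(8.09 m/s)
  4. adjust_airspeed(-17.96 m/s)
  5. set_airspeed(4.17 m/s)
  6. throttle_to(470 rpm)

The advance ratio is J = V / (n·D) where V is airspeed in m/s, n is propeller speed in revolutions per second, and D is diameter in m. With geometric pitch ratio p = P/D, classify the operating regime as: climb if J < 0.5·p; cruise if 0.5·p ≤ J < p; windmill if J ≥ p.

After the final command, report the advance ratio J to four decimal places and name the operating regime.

J = 0.5114, regime = climb

set_propeller: D = 1.041 m, P = 1.135 m (p = P/D = 1.090298); state ← (V=0, rpm=0)
set_airspeed(33.47): V ← 33.47 m/s
set_airspeed(8.09): V ← 8.09 m/s
adjust_airspeed(-17.96): V ← 8.09 -17.96 = -9.87 m/s
set_airspeed(4.17): V ← 4.17 m/s
throttle_to(470): rpm ← 470
final state: V = 4.17 m/s, rpm = 470 → n = rpm/60 = 7.833333 rev/s
J = V / (n·D) = 4.17 / (7.833333 × 1.041) = 0.511374
regime bands: climb J<0.5451 | cruise [0.5451, 1.0903) | windmill J≥1.0903
J = 0.5114 → climb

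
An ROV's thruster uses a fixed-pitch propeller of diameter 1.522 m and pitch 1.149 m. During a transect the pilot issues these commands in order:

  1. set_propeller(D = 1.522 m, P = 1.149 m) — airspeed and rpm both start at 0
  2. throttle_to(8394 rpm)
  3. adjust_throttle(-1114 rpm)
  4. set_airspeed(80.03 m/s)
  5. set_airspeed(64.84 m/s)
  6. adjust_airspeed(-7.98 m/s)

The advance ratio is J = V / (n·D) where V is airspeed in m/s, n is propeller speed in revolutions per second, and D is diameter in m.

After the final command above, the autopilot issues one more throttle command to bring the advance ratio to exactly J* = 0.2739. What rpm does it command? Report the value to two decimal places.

set_propeller: D = 1.522 m, P = 1.149 m (p = P/D = 0.754928); state ← (V=0, rpm=0)
throttle_to(8394): rpm ← 8394
adjust_throttle(-1114): rpm ← 8394 -1114 = 7280
set_airspeed(80.03): V ← 80.03 m/s
set_airspeed(64.84): V ← 64.84 m/s
adjust_airspeed(-7.98): V ← 64.84 -7.98 = 56.86 m/s
final state: V = 56.86 m/s, rpm = 7280 → n = rpm/60 = 121.333333 rev/s
target J* = 0.2739; solve J* = V/(n·D) for n: n = V/(J*·D) = 56.86/(0.2739 × 1.522) = 136.395540 rev/s
rpm = 60·n = 8183.732421

rpm = 8183.73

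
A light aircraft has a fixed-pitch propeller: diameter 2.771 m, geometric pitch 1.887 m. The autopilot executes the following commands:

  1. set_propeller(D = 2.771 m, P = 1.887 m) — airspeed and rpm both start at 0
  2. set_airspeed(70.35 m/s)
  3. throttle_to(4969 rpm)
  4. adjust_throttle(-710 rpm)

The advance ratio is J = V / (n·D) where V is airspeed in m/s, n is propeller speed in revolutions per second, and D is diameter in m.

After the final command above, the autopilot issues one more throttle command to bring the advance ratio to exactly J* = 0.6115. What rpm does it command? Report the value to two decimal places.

rpm = 2491.05

set_propeller: D = 2.771 m, P = 1.887 m (p = P/D = 0.680982); state ← (V=0, rpm=0)
set_airspeed(70.35): V ← 70.35 m/s
throttle_to(4969): rpm ← 4969
adjust_throttle(-710): rpm ← 4969 -710 = 4259
final state: V = 70.35 m/s, rpm = 4259 → n = rpm/60 = 70.983333 rev/s
target J* = 0.6115; solve J* = V/(n·D) for n: n = V/(J*·D) = 70.35/(0.6115 × 2.771) = 41.517492 rev/s
rpm = 60·n = 2491.049543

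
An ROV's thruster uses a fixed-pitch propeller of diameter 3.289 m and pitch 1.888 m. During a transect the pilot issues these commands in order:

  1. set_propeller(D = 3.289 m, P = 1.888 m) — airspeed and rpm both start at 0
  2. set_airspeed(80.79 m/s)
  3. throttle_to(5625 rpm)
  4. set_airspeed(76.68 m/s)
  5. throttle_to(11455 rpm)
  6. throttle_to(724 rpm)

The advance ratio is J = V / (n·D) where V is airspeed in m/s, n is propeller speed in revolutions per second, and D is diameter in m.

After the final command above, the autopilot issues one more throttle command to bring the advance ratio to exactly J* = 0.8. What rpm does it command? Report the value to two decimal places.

rpm = 1748.56

set_propeller: D = 3.289 m, P = 1.888 m (p = P/D = 0.574035); state ← (V=0, rpm=0)
set_airspeed(80.79): V ← 80.79 m/s
throttle_to(5625): rpm ← 5625
set_airspeed(76.68): V ← 76.68 m/s
throttle_to(11455): rpm ← 11455
throttle_to(724): rpm ← 724
final state: V = 76.68 m/s, rpm = 724 → n = rpm/60 = 12.066667 rev/s
target J* = 0.8; solve J* = V/(n·D) for n: n = V/(J*·D) = 76.68/(0.8 × 3.289) = 29.142597 rev/s
rpm = 60·n = 1748.555792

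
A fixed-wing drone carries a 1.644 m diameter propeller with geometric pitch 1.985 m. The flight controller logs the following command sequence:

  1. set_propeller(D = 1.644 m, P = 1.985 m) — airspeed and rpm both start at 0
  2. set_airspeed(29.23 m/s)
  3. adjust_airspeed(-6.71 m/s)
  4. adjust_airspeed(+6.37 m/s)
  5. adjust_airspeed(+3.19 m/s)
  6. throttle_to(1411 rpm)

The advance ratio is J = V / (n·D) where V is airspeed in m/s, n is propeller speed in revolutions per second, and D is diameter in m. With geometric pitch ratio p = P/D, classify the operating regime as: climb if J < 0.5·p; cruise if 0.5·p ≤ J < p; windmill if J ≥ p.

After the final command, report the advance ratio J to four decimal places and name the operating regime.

J = 0.8298, regime = cruise

set_propeller: D = 1.644 m, P = 1.985 m (p = P/D = 1.207421); state ← (V=0, rpm=0)
set_airspeed(29.23): V ← 29.23 m/s
adjust_airspeed(-6.71): V ← 29.23 -6.71 = 22.52 m/s
adjust_airspeed(+6.37): V ← 22.52 +6.37 = 28.89 m/s
adjust_airspeed(+3.19): V ← 28.89 +3.19 = 32.08 m/s
throttle_to(1411): rpm ← 1411
final state: V = 32.08 m/s, rpm = 1411 → n = rpm/60 = 23.516667 rev/s
J = V / (n·D) = 32.08 / (23.516667 × 1.644) = 0.829768
regime bands: climb J<0.6037 | cruise [0.6037, 1.2074) | windmill J≥1.2074
J = 0.8298 → cruise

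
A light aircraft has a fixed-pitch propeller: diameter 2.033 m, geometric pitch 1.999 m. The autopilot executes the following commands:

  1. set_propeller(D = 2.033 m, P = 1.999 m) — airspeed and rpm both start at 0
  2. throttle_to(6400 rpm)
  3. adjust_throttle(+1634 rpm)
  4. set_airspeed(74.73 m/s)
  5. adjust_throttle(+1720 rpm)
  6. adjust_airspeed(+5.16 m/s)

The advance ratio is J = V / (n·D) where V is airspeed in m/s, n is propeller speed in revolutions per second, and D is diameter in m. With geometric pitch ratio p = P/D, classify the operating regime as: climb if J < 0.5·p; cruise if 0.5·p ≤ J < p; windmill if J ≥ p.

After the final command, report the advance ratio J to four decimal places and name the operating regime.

set_propeller: D = 2.033 m, P = 1.999 m (p = P/D = 0.983276); state ← (V=0, rpm=0)
throttle_to(6400): rpm ← 6400
adjust_throttle(+1634): rpm ← 6400 +1634 = 8034
set_airspeed(74.73): V ← 74.73 m/s
adjust_throttle(+1720): rpm ← 8034 +1720 = 9754
adjust_airspeed(+5.16): V ← 74.73 +5.16 = 79.89 m/s
final state: V = 79.89 m/s, rpm = 9754 → n = rpm/60 = 162.566667 rev/s
J = V / (n·D) = 79.89 / (162.566667 × 2.033) = 0.241726
regime bands: climb J<0.4916 | cruise [0.4916, 0.9833) | windmill J≥0.9833
J = 0.2417 → climb

J = 0.2417, regime = climb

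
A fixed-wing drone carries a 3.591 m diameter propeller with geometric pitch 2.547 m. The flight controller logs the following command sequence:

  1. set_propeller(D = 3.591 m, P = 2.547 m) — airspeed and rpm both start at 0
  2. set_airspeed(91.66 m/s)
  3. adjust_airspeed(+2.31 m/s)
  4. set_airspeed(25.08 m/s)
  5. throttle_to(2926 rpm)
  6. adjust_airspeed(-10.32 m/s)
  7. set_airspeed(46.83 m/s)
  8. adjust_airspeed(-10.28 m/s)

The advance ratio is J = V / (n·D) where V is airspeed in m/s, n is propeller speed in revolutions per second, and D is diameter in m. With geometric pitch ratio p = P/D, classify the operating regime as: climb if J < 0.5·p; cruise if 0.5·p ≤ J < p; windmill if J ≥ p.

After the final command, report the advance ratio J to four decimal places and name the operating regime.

set_propeller: D = 3.591 m, P = 2.547 m (p = P/D = 0.709273); state ← (V=0, rpm=0)
set_airspeed(91.66): V ← 91.66 m/s
adjust_airspeed(+2.31): V ← 91.66 +2.31 = 93.97 m/s
set_airspeed(25.08): V ← 25.08 m/s
throttle_to(2926): rpm ← 2926
adjust_airspeed(-10.32): V ← 25.08 -10.32 = 14.76 m/s
set_airspeed(46.83): V ← 46.83 m/s
adjust_airspeed(-10.28): V ← 46.83 -10.28 = 36.55 m/s
final state: V = 36.55 m/s, rpm = 2926 → n = rpm/60 = 48.766667 rev/s
J = V / (n·D) = 36.55 / (48.766667 × 3.591) = 0.208713
regime bands: climb J<0.3546 | cruise [0.3546, 0.7093) | windmill J≥0.7093
J = 0.2087 → climb

J = 0.2087, regime = climb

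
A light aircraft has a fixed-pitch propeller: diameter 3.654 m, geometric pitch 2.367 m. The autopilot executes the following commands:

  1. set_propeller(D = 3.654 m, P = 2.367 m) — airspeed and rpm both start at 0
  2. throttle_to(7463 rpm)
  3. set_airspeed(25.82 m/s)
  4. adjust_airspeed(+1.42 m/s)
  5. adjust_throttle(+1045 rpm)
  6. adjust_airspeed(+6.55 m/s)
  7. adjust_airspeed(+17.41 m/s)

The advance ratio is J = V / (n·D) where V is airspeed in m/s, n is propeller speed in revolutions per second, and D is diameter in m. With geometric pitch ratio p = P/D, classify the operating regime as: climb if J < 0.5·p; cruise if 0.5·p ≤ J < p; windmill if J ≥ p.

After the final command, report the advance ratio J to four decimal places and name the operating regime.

set_propeller: D = 3.654 m, P = 2.367 m (p = P/D = 0.647783); state ← (V=0, rpm=0)
throttle_to(7463): rpm ← 7463
set_airspeed(25.82): V ← 25.82 m/s
adjust_airspeed(+1.42): V ← 25.82 +1.42 = 27.24 m/s
adjust_throttle(+1045): rpm ← 7463 +1045 = 8508
adjust_airspeed(+6.55): V ← 27.24 +6.55 = 33.79 m/s
adjust_airspeed(+17.41): V ← 33.79 +17.41 = 51.2 m/s
final state: V = 51.2 m/s, rpm = 8508 → n = rpm/60 = 141.800000 rev/s
J = V / (n·D) = 51.2 / (141.800000 × 3.654) = 0.098816
regime bands: climb J<0.3239 | cruise [0.3239, 0.6478) | windmill J≥0.6478
J = 0.0988 → climb

J = 0.0988, regime = climb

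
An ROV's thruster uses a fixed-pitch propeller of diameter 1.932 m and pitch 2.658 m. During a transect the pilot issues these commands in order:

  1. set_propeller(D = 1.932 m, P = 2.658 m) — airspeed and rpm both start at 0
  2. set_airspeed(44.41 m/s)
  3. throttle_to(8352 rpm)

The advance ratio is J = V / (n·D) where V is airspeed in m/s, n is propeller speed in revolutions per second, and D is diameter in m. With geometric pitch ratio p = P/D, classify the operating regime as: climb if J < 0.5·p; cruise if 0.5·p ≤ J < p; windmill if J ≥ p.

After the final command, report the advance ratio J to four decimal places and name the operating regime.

set_propeller: D = 1.932 m, P = 2.658 m (p = P/D = 1.375776); state ← (V=0, rpm=0)
set_airspeed(44.41): V ← 44.41 m/s
throttle_to(8352): rpm ← 8352
final state: V = 44.41 m/s, rpm = 8352 → n = rpm/60 = 139.200000 rev/s
J = V / (n·D) = 44.41 / (139.200000 × 1.932) = 0.165133
regime bands: climb J<0.6879 | cruise [0.6879, 1.3758) | windmill J≥1.3758
J = 0.1651 → climb

J = 0.1651, regime = climb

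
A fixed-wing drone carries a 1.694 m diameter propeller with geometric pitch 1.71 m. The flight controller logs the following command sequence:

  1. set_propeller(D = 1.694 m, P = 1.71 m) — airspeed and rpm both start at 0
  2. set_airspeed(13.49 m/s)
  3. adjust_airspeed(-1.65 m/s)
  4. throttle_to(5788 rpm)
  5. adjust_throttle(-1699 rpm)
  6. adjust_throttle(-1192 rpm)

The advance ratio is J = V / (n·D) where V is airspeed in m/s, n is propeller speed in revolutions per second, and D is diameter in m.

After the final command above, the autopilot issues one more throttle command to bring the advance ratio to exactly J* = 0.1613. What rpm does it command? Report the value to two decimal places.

rpm = 2599.89

set_propeller: D = 1.694 m, P = 1.71 m (p = P/D = 1.009445); state ← (V=0, rpm=0)
set_airspeed(13.49): V ← 13.49 m/s
adjust_airspeed(-1.65): V ← 13.49 -1.65 = 11.84 m/s
throttle_to(5788): rpm ← 5788
adjust_throttle(-1699): rpm ← 5788 -1699 = 4089
adjust_throttle(-1192): rpm ← 4089 -1192 = 2897
final state: V = 11.84 m/s, rpm = 2897 → n = rpm/60 = 48.283333 rev/s
target J* = 0.1613; solve J* = V/(n·D) for n: n = V/(J*·D) = 11.84/(0.1613 × 1.694) = 43.331521 rev/s
rpm = 60·n = 2599.891232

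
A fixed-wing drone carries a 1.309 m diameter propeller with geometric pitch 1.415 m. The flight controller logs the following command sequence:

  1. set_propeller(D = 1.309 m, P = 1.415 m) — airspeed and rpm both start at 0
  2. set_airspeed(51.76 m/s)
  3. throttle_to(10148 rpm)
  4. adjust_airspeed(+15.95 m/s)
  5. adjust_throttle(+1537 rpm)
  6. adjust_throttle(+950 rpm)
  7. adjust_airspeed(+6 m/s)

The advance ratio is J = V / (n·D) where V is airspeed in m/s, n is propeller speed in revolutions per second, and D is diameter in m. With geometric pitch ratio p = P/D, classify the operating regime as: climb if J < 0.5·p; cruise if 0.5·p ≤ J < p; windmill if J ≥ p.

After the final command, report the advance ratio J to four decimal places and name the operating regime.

set_propeller: D = 1.309 m, P = 1.415 m (p = P/D = 1.080978); state ← (V=0, rpm=0)
set_airspeed(51.76): V ← 51.76 m/s
throttle_to(10148): rpm ← 10148
adjust_airspeed(+15.95): V ← 51.76 +15.95 = 67.71 m/s
adjust_throttle(+1537): rpm ← 10148 +1537 = 11685
adjust_throttle(+950): rpm ← 11685 +950 = 12635
adjust_airspeed(+6): V ← 67.71 +6 = 73.71 m/s
final state: V = 73.71 m/s, rpm = 12635 → n = rpm/60 = 210.583333 rev/s
J = V / (n·D) = 73.71 / (210.583333 × 1.309) = 0.267401
regime bands: climb J<0.5405 | cruise [0.5405, 1.0810) | windmill J≥1.0810
J = 0.2674 → climb

J = 0.2674, regime = climb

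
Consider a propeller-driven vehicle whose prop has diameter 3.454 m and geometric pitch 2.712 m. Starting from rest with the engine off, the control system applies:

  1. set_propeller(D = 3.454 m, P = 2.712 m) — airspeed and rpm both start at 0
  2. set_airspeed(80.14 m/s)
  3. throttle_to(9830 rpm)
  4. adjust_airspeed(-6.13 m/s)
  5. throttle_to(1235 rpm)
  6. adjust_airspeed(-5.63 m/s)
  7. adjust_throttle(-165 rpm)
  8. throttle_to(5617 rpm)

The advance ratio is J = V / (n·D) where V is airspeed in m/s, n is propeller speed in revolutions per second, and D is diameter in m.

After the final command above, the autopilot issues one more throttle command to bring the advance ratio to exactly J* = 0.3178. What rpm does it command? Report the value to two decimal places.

rpm = 3737.70

set_propeller: D = 3.454 m, P = 2.712 m (p = P/D = 0.785177); state ← (V=0, rpm=0)
set_airspeed(80.14): V ← 80.14 m/s
throttle_to(9830): rpm ← 9830
adjust_airspeed(-6.13): V ← 80.14 -6.13 = 74.01 m/s
throttle_to(1235): rpm ← 1235
adjust_airspeed(-5.63): V ← 74.01 -5.63 = 68.38 m/s
adjust_throttle(-165): rpm ← 1235 -165 = 1070
throttle_to(5617): rpm ← 5617
final state: V = 68.38 m/s, rpm = 5617 → n = rpm/60 = 93.616667 rev/s
target J* = 0.3178; solve J* = V/(n·D) for n: n = V/(J*·D) = 68.38/(0.3178 × 3.454) = 62.294954 rev/s
rpm = 60·n = 3737.697248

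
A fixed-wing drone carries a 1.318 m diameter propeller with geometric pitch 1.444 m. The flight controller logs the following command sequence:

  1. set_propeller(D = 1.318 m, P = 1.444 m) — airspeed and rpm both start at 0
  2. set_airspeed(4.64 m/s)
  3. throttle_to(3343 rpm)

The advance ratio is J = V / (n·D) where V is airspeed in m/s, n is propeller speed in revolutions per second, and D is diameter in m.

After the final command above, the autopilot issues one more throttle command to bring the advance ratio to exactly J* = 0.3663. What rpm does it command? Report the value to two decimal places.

set_propeller: D = 1.318 m, P = 1.444 m (p = P/D = 1.095599); state ← (V=0, rpm=0)
set_airspeed(4.64): V ← 4.64 m/s
throttle_to(3343): rpm ← 3343
final state: V = 4.64 m/s, rpm = 3343 → n = rpm/60 = 55.716667 rev/s
target J* = 0.3663; solve J* = V/(n·D) for n: n = V/(J*·D) = 4.64/(0.3663 × 1.318) = 9.610935 rev/s
rpm = 60·n = 576.656115

rpm = 576.66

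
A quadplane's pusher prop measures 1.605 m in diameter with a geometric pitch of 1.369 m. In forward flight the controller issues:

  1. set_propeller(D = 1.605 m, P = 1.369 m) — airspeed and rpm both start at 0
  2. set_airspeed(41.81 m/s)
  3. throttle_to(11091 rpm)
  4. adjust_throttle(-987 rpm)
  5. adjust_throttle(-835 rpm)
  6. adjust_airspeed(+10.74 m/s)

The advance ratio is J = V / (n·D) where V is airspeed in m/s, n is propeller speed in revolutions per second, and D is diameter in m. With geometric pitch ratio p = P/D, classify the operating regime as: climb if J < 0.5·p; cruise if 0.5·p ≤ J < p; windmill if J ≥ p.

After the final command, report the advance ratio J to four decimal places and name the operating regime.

set_propeller: D = 1.605 m, P = 1.369 m (p = P/D = 0.852960); state ← (V=0, rpm=0)
set_airspeed(41.81): V ← 41.81 m/s
throttle_to(11091): rpm ← 11091
adjust_throttle(-987): rpm ← 11091 -987 = 10104
adjust_throttle(-835): rpm ← 10104 -835 = 9269
adjust_airspeed(+10.74): V ← 41.81 +10.74 = 52.55 m/s
final state: V = 52.55 m/s, rpm = 9269 → n = rpm/60 = 154.483333 rev/s
J = V / (n·D) = 52.55 / (154.483333 × 1.605) = 0.211942
regime bands: climb J<0.4265 | cruise [0.4265, 0.8530) | windmill J≥0.8530
J = 0.2119 → climb

J = 0.2119, regime = climb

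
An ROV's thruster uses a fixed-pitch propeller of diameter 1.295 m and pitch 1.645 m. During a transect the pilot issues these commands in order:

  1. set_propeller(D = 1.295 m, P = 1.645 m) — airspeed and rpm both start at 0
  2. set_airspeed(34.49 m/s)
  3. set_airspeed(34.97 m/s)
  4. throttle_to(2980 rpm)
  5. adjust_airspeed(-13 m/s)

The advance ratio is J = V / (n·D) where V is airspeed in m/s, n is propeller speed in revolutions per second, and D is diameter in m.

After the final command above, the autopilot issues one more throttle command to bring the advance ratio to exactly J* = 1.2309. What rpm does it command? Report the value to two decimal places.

set_propeller: D = 1.295 m, P = 1.645 m (p = P/D = 1.270270); state ← (V=0, rpm=0)
set_airspeed(34.49): V ← 34.49 m/s
set_airspeed(34.97): V ← 34.97 m/s
throttle_to(2980): rpm ← 2980
adjust_airspeed(-13): V ← 34.97 -13 = 21.97 m/s
final state: V = 21.97 m/s, rpm = 2980 → n = rpm/60 = 49.666667 rev/s
target J* = 1.2309; solve J* = V/(n·D) for n: n = V/(J*·D) = 21.97/(1.2309 × 1.295) = 13.782802 rev/s
rpm = 60·n = 826.968119

rpm = 826.97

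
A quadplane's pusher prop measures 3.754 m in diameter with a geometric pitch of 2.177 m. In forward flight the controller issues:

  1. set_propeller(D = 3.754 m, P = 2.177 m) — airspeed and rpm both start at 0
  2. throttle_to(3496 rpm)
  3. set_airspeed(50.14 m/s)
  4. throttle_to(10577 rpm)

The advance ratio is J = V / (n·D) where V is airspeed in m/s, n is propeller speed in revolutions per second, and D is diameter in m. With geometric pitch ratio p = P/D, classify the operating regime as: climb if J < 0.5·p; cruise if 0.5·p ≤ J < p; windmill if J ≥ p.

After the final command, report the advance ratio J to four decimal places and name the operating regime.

J = 0.0758, regime = climb

set_propeller: D = 3.754 m, P = 2.177 m (p = P/D = 0.579915); state ← (V=0, rpm=0)
throttle_to(3496): rpm ← 3496
set_airspeed(50.14): V ← 50.14 m/s
throttle_to(10577): rpm ← 10577
final state: V = 50.14 m/s, rpm = 10577 → n = rpm/60 = 176.283333 rev/s
J = V / (n·D) = 50.14 / (176.283333 × 3.754) = 0.075767
regime bands: climb J<0.2900 | cruise [0.2900, 0.5799) | windmill J≥0.5799
J = 0.0758 → climb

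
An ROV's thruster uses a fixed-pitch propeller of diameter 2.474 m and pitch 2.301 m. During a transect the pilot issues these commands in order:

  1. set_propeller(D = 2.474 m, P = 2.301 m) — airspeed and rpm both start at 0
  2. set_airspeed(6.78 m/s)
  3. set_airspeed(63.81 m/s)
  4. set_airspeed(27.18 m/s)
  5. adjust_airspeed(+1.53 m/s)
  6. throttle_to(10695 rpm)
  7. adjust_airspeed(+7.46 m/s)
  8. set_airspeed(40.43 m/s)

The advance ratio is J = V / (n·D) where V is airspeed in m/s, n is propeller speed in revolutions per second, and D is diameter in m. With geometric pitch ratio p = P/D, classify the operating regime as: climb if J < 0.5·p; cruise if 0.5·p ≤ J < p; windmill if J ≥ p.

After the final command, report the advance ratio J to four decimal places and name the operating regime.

J = 0.0917, regime = climb

set_propeller: D = 2.474 m, P = 2.301 m (p = P/D = 0.930073); state ← (V=0, rpm=0)
set_airspeed(6.78): V ← 6.78 m/s
set_airspeed(63.81): V ← 63.81 m/s
set_airspeed(27.18): V ← 27.18 m/s
adjust_airspeed(+1.53): V ← 27.18 +1.53 = 28.71 m/s
throttle_to(10695): rpm ← 10695
adjust_airspeed(+7.46): V ← 28.71 +7.46 = 36.17 m/s
set_airspeed(40.43): V ← 40.43 m/s
final state: V = 40.43 m/s, rpm = 10695 → n = rpm/60 = 178.250000 rev/s
J = V / (n·D) = 40.43 / (178.250000 × 2.474) = 0.091680
regime bands: climb J<0.4650 | cruise [0.4650, 0.9301) | windmill J≥0.9301
J = 0.0917 → climb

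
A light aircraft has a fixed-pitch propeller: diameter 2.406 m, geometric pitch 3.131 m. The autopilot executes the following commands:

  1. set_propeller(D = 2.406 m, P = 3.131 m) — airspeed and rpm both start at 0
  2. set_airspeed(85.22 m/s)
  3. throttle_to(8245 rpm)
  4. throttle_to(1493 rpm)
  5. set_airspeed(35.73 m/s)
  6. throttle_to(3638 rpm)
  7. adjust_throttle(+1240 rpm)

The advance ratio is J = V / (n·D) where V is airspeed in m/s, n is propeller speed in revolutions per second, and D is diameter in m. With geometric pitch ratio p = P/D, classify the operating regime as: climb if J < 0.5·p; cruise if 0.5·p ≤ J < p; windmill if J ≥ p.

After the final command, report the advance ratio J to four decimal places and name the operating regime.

J = 0.1827, regime = climb

set_propeller: D = 2.406 m, P = 3.131 m (p = P/D = 1.301330); state ← (V=0, rpm=0)
set_airspeed(85.22): V ← 85.22 m/s
throttle_to(8245): rpm ← 8245
throttle_to(1493): rpm ← 1493
set_airspeed(35.73): V ← 35.73 m/s
throttle_to(3638): rpm ← 3638
adjust_throttle(+1240): rpm ← 3638 +1240 = 4878
final state: V = 35.73 m/s, rpm = 4878 → n = rpm/60 = 81.300000 rev/s
J = V / (n·D) = 35.73 / (81.300000 × 2.406) = 0.182661
regime bands: climb J<0.6507 | cruise [0.6507, 1.3013) | windmill J≥1.3013
J = 0.1827 → climb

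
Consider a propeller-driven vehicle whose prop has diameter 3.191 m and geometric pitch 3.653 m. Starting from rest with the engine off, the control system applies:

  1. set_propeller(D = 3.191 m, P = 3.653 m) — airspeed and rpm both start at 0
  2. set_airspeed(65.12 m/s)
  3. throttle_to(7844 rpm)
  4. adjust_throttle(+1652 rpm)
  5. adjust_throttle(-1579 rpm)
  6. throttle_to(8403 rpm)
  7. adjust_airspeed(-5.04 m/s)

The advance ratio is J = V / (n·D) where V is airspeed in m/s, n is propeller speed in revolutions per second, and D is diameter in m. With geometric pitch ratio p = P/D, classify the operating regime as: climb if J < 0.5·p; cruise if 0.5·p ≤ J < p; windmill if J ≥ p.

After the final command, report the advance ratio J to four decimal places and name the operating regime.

J = 0.1344, regime = climb

set_propeller: D = 3.191 m, P = 3.653 m (p = P/D = 1.144782); state ← (V=0, rpm=0)
set_airspeed(65.12): V ← 65.12 m/s
throttle_to(7844): rpm ← 7844
adjust_throttle(+1652): rpm ← 7844 +1652 = 9496
adjust_throttle(-1579): rpm ← 9496 -1579 = 7917
throttle_to(8403): rpm ← 8403
adjust_airspeed(-5.04): V ← 65.12 -5.04 = 60.08 m/s
final state: V = 60.08 m/s, rpm = 8403 → n = rpm/60 = 140.050000 rev/s
J = V / (n·D) = 60.08 / (140.050000 × 3.191) = 0.134437
regime bands: climb J<0.5724 | cruise [0.5724, 1.1448) | windmill J≥1.1448
J = 0.1344 → climb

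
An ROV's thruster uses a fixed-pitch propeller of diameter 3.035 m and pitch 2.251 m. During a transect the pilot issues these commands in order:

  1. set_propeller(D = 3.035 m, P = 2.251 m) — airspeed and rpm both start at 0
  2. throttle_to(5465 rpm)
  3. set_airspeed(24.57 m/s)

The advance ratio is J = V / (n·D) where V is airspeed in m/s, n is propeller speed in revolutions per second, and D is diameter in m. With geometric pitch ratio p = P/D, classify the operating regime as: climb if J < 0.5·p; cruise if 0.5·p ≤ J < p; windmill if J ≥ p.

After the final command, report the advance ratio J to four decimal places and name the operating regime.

set_propeller: D = 3.035 m, P = 2.251 m (p = P/D = 0.741680); state ← (V=0, rpm=0)
throttle_to(5465): rpm ← 5465
set_airspeed(24.57): V ← 24.57 m/s
final state: V = 24.57 m/s, rpm = 5465 → n = rpm/60 = 91.083333 rev/s
J = V / (n·D) = 24.57 / (91.083333 × 3.035) = 0.088881
regime bands: climb J<0.3708 | cruise [0.3708, 0.7417) | windmill J≥0.7417
J = 0.0889 → climb

J = 0.0889, regime = climb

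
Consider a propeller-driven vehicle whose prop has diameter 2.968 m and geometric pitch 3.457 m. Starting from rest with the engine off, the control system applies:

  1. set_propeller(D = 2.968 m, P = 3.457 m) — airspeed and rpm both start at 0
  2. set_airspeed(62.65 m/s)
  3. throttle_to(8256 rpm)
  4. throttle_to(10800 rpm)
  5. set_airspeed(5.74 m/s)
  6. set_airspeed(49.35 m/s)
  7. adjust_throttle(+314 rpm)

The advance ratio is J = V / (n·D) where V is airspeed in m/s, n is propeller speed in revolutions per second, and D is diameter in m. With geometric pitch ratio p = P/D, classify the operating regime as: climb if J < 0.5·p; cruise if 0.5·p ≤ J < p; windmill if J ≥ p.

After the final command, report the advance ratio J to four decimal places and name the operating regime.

set_propeller: D = 2.968 m, P = 3.457 m (p = P/D = 1.164757); state ← (V=0, rpm=0)
set_airspeed(62.65): V ← 62.65 m/s
throttle_to(8256): rpm ← 8256
throttle_to(10800): rpm ← 10800
set_airspeed(5.74): V ← 5.74 m/s
set_airspeed(49.35): V ← 49.35 m/s
adjust_throttle(+314): rpm ← 10800 +314 = 11114
final state: V = 49.35 m/s, rpm = 11114 → n = rpm/60 = 185.233333 rev/s
J = V / (n·D) = 49.35 / (185.233333 × 2.968) = 0.089764
regime bands: climb J<0.5824 | cruise [0.5824, 1.1648) | windmill J≥1.1648
J = 0.0898 → climb

J = 0.0898, regime = climb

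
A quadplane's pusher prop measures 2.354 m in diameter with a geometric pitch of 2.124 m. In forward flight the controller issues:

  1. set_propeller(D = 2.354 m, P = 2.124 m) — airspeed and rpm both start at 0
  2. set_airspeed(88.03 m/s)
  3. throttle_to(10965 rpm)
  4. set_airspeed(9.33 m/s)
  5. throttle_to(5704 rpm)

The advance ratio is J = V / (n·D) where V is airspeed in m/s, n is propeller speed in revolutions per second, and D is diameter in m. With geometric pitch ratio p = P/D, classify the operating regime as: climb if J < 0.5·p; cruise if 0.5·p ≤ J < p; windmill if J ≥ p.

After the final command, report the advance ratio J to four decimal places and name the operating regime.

J = 0.0417, regime = climb

set_propeller: D = 2.354 m, P = 2.124 m (p = P/D = 0.902294); state ← (V=0, rpm=0)
set_airspeed(88.03): V ← 88.03 m/s
throttle_to(10965): rpm ← 10965
set_airspeed(9.33): V ← 9.33 m/s
throttle_to(5704): rpm ← 5704
final state: V = 9.33 m/s, rpm = 5704 → n = rpm/60 = 95.066667 rev/s
J = V / (n·D) = 9.33 / (95.066667 × 2.354) = 0.041691
regime bands: climb J<0.4511 | cruise [0.4511, 0.9023) | windmill J≥0.9023
J = 0.0417 → climb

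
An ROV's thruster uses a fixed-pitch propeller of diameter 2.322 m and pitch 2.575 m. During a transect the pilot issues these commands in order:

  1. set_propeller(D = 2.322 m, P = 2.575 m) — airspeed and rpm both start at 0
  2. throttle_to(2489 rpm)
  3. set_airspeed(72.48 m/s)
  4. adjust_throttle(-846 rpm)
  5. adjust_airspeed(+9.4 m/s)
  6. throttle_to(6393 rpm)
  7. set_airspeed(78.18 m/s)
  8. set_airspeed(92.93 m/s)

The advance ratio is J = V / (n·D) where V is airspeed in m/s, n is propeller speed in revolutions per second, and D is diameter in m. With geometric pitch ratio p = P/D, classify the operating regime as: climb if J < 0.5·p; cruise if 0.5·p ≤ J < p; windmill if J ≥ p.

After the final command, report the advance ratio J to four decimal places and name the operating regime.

set_propeller: D = 2.322 m, P = 2.575 m (p = P/D = 1.108958); state ← (V=0, rpm=0)
throttle_to(2489): rpm ← 2489
set_airspeed(72.48): V ← 72.48 m/s
adjust_throttle(-846): rpm ← 2489 -846 = 1643
adjust_airspeed(+9.4): V ← 72.48 +9.4 = 81.88 m/s
throttle_to(6393): rpm ← 6393
set_airspeed(78.18): V ← 78.18 m/s
set_airspeed(92.93): V ← 92.93 m/s
final state: V = 92.93 m/s, rpm = 6393 → n = rpm/60 = 106.550000 rev/s
J = V / (n·D) = 92.93 / (106.550000 × 2.322) = 0.375613
regime bands: climb J<0.5545 | cruise [0.5545, 1.1090) | windmill J≥1.1090
J = 0.3756 → climb

J = 0.3756, regime = climb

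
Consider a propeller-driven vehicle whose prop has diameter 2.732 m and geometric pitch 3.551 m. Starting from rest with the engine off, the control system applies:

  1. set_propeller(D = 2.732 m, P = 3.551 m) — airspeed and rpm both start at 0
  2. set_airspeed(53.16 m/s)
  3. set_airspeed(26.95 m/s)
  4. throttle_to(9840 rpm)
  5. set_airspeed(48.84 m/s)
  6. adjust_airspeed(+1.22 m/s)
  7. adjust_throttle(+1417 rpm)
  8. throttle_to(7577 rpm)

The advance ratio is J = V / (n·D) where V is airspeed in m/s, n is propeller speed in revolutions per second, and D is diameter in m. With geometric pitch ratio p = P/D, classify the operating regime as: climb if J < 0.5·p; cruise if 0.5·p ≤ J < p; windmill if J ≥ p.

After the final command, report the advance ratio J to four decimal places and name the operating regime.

set_propeller: D = 2.732 m, P = 3.551 m (p = P/D = 1.299780); state ← (V=0, rpm=0)
set_airspeed(53.16): V ← 53.16 m/s
set_airspeed(26.95): V ← 26.95 m/s
throttle_to(9840): rpm ← 9840
set_airspeed(48.84): V ← 48.84 m/s
adjust_airspeed(+1.22): V ← 48.84 +1.22 = 50.06 m/s
adjust_throttle(+1417): rpm ← 9840 +1417 = 11257
throttle_to(7577): rpm ← 7577
final state: V = 50.06 m/s, rpm = 7577 → n = rpm/60 = 126.283333 rev/s
J = V / (n·D) = 50.06 / (126.283333 × 2.732) = 0.145099
regime bands: climb J<0.6499 | cruise [0.6499, 1.2998) | windmill J≥1.2998
J = 0.1451 → climb

J = 0.1451, regime = climb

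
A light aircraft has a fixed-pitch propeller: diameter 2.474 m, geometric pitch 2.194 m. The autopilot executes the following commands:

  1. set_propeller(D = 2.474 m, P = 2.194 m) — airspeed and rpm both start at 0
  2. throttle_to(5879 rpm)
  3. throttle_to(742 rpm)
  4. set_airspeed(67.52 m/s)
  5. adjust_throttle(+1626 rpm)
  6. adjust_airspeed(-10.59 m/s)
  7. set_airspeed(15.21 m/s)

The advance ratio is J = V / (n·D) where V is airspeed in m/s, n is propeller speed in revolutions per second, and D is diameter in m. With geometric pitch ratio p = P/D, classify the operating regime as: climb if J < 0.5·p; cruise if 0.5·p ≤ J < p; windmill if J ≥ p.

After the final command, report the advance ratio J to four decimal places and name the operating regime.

set_propeller: D = 2.474 m, P = 2.194 m (p = P/D = 0.886823); state ← (V=0, rpm=0)
throttle_to(5879): rpm ← 5879
throttle_to(742): rpm ← 742
set_airspeed(67.52): V ← 67.52 m/s
adjust_throttle(+1626): rpm ← 742 +1626 = 2368
adjust_airspeed(-10.59): V ← 67.52 -10.59 = 56.93 m/s
set_airspeed(15.21): V ← 15.21 m/s
final state: V = 15.21 m/s, rpm = 2368 → n = rpm/60 = 39.466667 rev/s
J = V / (n·D) = 15.21 / (39.466667 × 2.474) = 0.155775
regime bands: climb J<0.4434 | cruise [0.4434, 0.8868) | windmill J≥0.8868
J = 0.1558 → climb

J = 0.1558, regime = climb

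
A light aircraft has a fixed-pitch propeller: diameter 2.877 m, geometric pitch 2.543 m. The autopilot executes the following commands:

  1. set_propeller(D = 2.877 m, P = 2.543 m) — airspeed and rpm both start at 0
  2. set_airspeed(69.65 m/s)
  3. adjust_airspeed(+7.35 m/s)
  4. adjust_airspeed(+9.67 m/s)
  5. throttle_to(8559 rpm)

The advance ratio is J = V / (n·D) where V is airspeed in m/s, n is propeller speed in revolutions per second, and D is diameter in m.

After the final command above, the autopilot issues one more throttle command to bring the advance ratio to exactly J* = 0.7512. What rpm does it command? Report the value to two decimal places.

set_propeller: D = 2.877 m, P = 2.543 m (p = P/D = 0.883907); state ← (V=0, rpm=0)
set_airspeed(69.65): V ← 69.65 m/s
adjust_airspeed(+7.35): V ← 69.65 +7.35 = 77 m/s
adjust_airspeed(+9.67): V ← 77 +9.67 = 86.67 m/s
throttle_to(8559): rpm ← 8559
final state: V = 86.67 m/s, rpm = 8559 → n = rpm/60 = 142.650000 rev/s
target J* = 0.7512; solve J* = V/(n·D) for n: n = V/(J*·D) = 86.67/(0.7512 × 2.877) = 40.102676 rev/s
rpm = 60·n = 2406.160571

rpm = 2406.16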